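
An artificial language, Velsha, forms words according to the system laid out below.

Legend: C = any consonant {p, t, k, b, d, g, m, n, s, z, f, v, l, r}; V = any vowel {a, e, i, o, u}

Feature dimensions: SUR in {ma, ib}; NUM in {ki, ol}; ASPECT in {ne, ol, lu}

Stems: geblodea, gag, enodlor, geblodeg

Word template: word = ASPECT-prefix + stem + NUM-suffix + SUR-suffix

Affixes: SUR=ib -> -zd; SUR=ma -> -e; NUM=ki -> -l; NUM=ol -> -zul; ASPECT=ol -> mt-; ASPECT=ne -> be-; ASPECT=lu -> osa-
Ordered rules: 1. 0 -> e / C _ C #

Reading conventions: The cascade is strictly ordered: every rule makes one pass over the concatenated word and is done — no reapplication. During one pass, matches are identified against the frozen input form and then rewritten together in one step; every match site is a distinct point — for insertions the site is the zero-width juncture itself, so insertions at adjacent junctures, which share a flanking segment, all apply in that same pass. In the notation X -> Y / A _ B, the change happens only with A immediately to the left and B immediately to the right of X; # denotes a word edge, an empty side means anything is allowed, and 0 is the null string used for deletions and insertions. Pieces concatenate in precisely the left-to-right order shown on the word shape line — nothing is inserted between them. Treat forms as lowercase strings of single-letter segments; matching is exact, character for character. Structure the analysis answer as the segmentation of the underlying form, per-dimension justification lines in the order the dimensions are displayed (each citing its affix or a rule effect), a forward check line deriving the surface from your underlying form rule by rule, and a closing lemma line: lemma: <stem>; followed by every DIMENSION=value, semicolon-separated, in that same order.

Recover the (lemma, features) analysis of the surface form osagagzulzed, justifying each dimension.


underlying: osa-gag-zul-zd
SUR=ib - signalled by the affix -zd
NUM=ol - signalled by the affix -zul
ASPECT=lu - signalled by the affix osa-
check: osagagzulzd -> osagagzulzed
lemma: gag; SUR=ib; NUM=ol; ASPECT=lu


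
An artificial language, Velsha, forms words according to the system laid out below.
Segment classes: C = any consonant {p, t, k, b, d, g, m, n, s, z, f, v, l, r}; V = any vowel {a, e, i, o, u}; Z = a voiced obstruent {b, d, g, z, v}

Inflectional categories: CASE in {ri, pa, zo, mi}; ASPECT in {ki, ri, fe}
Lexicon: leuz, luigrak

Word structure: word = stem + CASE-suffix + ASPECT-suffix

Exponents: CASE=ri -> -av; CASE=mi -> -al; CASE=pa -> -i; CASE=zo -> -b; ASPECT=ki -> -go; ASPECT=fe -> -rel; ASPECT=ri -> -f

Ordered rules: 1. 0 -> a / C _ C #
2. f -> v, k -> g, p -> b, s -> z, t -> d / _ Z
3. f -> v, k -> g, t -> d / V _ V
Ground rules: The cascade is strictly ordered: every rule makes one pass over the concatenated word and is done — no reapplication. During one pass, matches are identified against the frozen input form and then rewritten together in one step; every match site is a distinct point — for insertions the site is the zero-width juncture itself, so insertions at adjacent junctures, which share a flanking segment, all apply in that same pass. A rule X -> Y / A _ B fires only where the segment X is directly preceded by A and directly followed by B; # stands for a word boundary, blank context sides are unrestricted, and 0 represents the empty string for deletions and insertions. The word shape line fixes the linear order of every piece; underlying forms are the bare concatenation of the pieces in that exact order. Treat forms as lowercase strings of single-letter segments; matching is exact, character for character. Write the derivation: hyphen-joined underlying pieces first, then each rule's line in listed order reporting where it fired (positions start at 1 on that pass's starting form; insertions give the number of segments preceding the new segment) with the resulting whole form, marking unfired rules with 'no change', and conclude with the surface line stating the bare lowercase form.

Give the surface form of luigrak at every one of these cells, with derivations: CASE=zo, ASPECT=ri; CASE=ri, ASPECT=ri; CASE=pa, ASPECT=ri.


cell CASE=zo, ASPECT=ri:
underlying: luigrak-b-f
1. 0 -> a / C _ C #: inserts after position(s) 8: luigrakbaf
2. f -> v, k -> g, p -> b, s -> z, t -> d / _ Z: fires at position(s) 7: luigragbaf
3. f -> v, k -> g, t -> d / V _ V: no change
surface: luigragbaf

cell CASE=ri, ASPECT=ri:
underlying: luigrak-av-f
1. 0 -> a / C _ C #: inserts after position(s) 9: luigrakavaf
2. f -> v, k -> g, p -> b, s -> z, t -> d / _ Z: no change
3. f -> v, k -> g, t -> d / V _ V: fires at position(s) 7: luigragavaf
surface: luigragavaf

cell CASE=pa, ASPECT=ri:
underlying: luigrak-i-f
1. 0 -> a / C _ C #: no change
2. f -> v, k -> g, p -> b, s -> z, t -> d / _ Z: no change
3. f -> v, k -> g, t -> d / V _ V: fires at position(s) 7: luigragif
surface: luigragif


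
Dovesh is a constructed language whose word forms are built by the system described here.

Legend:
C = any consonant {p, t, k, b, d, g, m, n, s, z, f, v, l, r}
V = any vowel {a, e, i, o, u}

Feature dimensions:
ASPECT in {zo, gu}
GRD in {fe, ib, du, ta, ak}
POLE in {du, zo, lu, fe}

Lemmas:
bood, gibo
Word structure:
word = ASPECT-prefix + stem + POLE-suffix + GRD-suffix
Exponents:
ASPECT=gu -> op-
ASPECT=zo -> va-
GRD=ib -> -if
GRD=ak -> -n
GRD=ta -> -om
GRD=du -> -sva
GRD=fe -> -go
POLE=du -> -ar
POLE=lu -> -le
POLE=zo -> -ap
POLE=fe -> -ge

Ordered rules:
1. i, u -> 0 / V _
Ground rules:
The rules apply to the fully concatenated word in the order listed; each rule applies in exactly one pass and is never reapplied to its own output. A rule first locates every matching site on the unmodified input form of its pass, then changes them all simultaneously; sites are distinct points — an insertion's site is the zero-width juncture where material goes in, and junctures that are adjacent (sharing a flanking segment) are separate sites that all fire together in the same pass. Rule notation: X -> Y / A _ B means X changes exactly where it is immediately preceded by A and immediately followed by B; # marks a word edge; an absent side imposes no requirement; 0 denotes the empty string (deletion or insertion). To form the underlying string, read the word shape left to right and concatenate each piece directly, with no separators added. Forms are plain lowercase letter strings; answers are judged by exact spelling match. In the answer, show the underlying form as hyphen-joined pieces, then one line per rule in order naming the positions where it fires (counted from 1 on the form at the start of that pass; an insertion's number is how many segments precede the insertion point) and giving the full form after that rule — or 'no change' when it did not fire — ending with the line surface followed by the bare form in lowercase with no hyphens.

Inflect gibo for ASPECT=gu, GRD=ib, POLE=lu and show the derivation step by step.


underlying: op-gibo-le-if
1. i, u -> 0 / V _: fires at position(s) 9: opgibolef
surface: opgibolef


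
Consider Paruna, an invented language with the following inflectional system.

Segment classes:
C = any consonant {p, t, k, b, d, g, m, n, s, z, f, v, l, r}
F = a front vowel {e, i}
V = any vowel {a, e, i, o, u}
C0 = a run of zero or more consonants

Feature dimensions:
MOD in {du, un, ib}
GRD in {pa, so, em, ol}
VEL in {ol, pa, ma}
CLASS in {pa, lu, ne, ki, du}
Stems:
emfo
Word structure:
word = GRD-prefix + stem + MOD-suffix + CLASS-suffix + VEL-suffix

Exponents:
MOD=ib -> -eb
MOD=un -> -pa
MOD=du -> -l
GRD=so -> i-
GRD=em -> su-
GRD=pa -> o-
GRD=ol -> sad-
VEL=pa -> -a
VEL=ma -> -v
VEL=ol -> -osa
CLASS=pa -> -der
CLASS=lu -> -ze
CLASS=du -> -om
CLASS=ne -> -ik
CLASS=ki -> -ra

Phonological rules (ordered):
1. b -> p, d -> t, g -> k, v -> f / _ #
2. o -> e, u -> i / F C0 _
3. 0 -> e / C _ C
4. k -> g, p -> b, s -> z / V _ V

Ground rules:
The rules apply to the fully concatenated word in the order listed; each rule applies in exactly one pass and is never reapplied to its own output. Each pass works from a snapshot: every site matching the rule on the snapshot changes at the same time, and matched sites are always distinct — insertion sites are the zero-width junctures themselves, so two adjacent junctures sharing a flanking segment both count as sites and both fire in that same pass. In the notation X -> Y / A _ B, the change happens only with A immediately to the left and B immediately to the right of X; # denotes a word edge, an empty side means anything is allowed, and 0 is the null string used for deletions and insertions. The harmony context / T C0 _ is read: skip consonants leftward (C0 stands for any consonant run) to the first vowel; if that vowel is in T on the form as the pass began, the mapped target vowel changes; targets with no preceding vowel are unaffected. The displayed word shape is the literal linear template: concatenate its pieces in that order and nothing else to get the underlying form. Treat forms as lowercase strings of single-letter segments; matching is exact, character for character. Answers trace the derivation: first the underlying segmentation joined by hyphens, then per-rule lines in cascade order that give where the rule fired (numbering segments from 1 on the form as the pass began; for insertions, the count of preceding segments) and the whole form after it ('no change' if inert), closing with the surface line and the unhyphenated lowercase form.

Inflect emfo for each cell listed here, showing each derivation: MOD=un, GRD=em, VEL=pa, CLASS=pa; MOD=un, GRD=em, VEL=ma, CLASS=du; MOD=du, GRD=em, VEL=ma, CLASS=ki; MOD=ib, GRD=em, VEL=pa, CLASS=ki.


cell MOD=un, GRD=em, VEL=pa, CLASS=pa:
underlying: su-emfo-pa-der-a
1. b -> p, d -> t, g -> k, v -> f / _ #: no change
2. o -> e, u -> i / F C0 _: fires at position(s) 6: suemfepadera
3. 0 -> e / C _ C: inserts after position(s) 4: suemefepadera
4. k -> g, p -> b, s -> z / V _ V: fires at position(s) 8: suemefebadera
surface: suemefebadera

cell MOD=un, GRD=em, VEL=ma, CLASS=du:
underlying: su-emfo-pa-om-v
1. b -> p, d -> t, g -> k, v -> f / _ #: fires at position(s) 11: suemfopaomf
2. o -> e, u -> i / F C0 _: fires at position(s) 6: suemfepaomf
3. 0 -> e / C _ C: inserts after position(s) 4, 10: suemefepaomef
4. k -> g, p -> b, s -> z / V _ V: fires at position(s) 8: suemefebaomef
surface: suemefebaomef

cell MOD=du, GRD=em, VEL=ma, CLASS=ki:
underlying: su-emfo-l-ra-v
1. b -> p, d -> t, g -> k, v -> f / _ #: fires at position(s) 10: suemfolraf
2. o -> e, u -> i / F C0 _: fires at position(s) 6: suemfelraf
3. 0 -> e / C _ C: inserts after position(s) 4, 7: suemefeleraf
4. k -> g, p -> b, s -> z / V _ V: no change
surface: suemefeleraf

cell MOD=ib, GRD=em, VEL=pa, CLASS=ki:
underlying: su-emfo-eb-ra-a
1. b -> p, d -> t, g -> k, v -> f / _ #: no change
2. o -> e, u -> i / F C0 _: fires at position(s) 6: suemfeebraa
3. 0 -> e / C _ C: inserts after position(s) 4, 8: suemefeeberaa
4. k -> g, p -> b, s -> z / V _ V: no change
surface: suemefeeberaa


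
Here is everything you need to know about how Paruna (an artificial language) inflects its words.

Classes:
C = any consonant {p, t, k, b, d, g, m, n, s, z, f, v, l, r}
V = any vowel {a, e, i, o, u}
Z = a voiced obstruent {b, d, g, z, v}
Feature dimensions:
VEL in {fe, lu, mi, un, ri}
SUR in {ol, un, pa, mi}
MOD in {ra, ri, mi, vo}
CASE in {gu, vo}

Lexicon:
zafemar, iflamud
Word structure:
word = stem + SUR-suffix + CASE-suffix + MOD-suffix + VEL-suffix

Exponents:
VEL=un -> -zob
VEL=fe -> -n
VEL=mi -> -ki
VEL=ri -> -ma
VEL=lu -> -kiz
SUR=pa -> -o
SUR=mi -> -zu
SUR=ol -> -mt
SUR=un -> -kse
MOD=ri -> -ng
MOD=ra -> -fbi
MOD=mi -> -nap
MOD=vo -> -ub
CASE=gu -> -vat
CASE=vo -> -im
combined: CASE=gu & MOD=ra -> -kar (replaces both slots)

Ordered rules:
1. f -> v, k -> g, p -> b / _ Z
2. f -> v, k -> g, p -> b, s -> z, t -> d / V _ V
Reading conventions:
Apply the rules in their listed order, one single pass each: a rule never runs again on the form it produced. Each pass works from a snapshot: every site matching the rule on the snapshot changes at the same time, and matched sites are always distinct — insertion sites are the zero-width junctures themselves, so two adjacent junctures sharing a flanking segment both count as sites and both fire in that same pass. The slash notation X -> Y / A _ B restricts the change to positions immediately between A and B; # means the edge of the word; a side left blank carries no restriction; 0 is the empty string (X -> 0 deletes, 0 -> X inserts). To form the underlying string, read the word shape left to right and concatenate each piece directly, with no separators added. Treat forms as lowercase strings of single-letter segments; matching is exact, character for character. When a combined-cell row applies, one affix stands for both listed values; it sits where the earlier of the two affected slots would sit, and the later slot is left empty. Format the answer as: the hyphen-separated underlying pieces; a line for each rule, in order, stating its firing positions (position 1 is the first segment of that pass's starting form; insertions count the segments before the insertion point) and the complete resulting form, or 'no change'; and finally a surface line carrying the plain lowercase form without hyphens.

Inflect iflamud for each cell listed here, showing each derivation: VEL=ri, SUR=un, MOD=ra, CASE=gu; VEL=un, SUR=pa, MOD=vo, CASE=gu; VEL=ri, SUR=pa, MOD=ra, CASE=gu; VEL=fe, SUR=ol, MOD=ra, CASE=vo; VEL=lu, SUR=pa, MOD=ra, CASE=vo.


cell VEL=ri, SUR=un, MOD=ra, CASE=gu:
underlying: iflamud-kse-kar-ma
1. f -> v, k -> g, p -> b / _ Z: no change
2. f -> v, k -> g, p -> b, s -> z, t -> d / V _ V: fires at position(s) 11: iflamudksegarma
surface: iflamudksegarma

cell VEL=un, SUR=pa, MOD=vo, CASE=gu:
underlying: iflamud-o-vat-ub-zob
1. f -> v, k -> g, p -> b / _ Z: no change
2. f -> v, k -> g, p -> b, s -> z, t -> d / V _ V: fires at position(s) 11: iflamudovadubzob
surface: iflamudovadubzob

cell VEL=ri, SUR=pa, MOD=ra, CASE=gu:
underlying: iflamud-o-kar-ma
1. f -> v, k -> g, p -> b / _ Z: no change
2. f -> v, k -> g, p -> b, s -> z, t -> d / V _ V: fires at position(s) 9: iflamudogarma
surface: iflamudogarma

cell VEL=fe, SUR=ol, MOD=ra, CASE=vo:
underlying: iflamud-mt-im-fbi-n
1. f -> v, k -> g, p -> b / _ Z: fires at position(s) 12: iflamudmtimvbin
2. f -> v, k -> g, p -> b, s -> z, t -> d / V _ V: no change
surface: iflamudmtimvbin

cell VEL=lu, SUR=pa, MOD=ra, CASE=vo:
underlying: iflamud-o-im-fbi-kiz
1. f -> v, k -> g, p -> b / _ Z: fires at position(s) 11: iflamudoimvbikiz
2. f -> v, k -> g, p -> b, s -> z, t -> d / V _ V: fires at position(s) 14: iflamudoimvbigiz
surface: iflamudoimvbigiz


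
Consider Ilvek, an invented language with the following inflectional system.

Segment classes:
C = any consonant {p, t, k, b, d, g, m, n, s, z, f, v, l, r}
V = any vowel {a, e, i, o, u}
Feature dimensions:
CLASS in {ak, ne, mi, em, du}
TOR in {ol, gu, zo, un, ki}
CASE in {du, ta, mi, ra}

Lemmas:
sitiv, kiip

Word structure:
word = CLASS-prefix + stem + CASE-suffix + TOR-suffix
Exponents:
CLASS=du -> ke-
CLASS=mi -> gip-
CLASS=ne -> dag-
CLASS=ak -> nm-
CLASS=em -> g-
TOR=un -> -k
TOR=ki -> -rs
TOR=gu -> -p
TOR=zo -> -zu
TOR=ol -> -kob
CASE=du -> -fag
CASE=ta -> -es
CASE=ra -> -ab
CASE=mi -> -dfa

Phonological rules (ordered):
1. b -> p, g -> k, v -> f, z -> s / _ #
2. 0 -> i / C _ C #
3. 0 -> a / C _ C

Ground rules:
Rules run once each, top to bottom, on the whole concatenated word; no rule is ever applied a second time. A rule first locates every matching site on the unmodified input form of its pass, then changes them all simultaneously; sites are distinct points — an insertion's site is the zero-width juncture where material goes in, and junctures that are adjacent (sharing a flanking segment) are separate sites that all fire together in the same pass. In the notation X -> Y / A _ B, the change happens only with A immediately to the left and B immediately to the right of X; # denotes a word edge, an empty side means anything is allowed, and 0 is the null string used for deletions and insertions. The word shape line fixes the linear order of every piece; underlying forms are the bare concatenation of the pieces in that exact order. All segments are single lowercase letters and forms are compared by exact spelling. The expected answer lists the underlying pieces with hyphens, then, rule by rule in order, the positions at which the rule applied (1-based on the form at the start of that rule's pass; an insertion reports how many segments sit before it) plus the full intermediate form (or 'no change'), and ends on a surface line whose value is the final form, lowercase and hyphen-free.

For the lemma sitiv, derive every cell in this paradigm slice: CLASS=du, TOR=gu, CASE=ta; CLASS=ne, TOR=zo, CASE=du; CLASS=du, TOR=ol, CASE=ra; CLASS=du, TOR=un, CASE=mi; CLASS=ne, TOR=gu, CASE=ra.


cell CLASS=du, TOR=gu, CASE=ta:
underlying: ke-sitiv-es-p
1. b -> p, g -> k, v -> f, z -> s / _ #: no change
2. 0 -> i / C _ C #: inserts after position(s) 9: kesitivesip
3. 0 -> a / C _ C: no change
surface: kesitivesip

cell CLASS=ne, TOR=zo, CASE=du:
underlying: dag-sitiv-fag-zu
1. b -> p, g -> k, v -> f, z -> s / _ #: no change
2. 0 -> i / C _ C #: no change
3. 0 -> a / C _ C: inserts after position(s) 3, 8, 11: dagasitivafagazu
surface: dagasitivafagazu

cell CLASS=du, TOR=ol, CASE=ra:
underlying: ke-sitiv-ab-kob
1. b -> p, g -> k, v -> f, z -> s / _ #: fires at position(s) 12: kesitivabkop
2. 0 -> i / C _ C #: no change
3. 0 -> a / C _ C: inserts after position(s) 9: kesitivabakop
surface: kesitivabakop

cell CLASS=du, TOR=un, CASE=mi:
underlying: ke-sitiv-dfa-k
1. b -> p, g -> k, v -> f, z -> s / _ #: no change
2. 0 -> i / C _ C #: no change
3. 0 -> a / C _ C: inserts after position(s) 7, 8: kesitivadafak
surface: kesitivadafak

cell CLASS=ne, TOR=gu, CASE=ra:
underlying: dag-sitiv-ab-p
1. b -> p, g -> k, v -> f, z -> s / _ #: no change
2. 0 -> i / C _ C #: inserts after position(s) 10: dagsitivabip
3. 0 -> a / C _ C: inserts after position(s) 3: dagasitivabip
surface: dagasitivabip


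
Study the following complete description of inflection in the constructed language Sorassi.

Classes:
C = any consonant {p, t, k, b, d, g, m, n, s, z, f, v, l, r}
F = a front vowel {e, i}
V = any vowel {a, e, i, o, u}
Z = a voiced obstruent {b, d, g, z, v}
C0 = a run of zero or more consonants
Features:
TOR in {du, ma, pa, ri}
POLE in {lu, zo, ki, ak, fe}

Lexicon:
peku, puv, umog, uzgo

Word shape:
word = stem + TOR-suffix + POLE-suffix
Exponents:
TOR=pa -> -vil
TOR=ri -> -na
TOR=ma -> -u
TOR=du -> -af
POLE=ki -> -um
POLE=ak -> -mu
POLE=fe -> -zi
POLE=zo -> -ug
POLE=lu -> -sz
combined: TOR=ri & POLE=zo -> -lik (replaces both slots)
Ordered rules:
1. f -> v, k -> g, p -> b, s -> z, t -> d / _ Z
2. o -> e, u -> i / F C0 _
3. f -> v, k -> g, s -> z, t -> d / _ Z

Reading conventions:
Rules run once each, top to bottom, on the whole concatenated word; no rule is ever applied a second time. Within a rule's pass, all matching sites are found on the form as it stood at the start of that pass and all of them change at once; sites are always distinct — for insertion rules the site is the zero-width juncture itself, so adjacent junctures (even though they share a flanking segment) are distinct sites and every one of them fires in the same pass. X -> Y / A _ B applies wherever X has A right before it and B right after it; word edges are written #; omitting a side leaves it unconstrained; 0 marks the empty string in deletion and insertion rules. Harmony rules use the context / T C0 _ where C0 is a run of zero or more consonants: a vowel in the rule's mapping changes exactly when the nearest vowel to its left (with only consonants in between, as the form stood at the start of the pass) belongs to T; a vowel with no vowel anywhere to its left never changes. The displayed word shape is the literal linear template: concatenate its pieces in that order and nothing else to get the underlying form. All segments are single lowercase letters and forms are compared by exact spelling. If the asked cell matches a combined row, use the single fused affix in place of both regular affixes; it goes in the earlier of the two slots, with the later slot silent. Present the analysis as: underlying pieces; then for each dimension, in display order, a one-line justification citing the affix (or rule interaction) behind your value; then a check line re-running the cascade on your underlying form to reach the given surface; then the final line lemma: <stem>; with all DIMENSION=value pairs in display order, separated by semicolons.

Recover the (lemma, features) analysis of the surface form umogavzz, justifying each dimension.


underlying: umog-af-sz
TOR=du - signalled by the affix -af
POLE=lu - signalled by the affix -sz
check: umogafsz -> umogafzz -> umogafzz -> umogavzz
lemma: umog; TOR=du; POLE=lu


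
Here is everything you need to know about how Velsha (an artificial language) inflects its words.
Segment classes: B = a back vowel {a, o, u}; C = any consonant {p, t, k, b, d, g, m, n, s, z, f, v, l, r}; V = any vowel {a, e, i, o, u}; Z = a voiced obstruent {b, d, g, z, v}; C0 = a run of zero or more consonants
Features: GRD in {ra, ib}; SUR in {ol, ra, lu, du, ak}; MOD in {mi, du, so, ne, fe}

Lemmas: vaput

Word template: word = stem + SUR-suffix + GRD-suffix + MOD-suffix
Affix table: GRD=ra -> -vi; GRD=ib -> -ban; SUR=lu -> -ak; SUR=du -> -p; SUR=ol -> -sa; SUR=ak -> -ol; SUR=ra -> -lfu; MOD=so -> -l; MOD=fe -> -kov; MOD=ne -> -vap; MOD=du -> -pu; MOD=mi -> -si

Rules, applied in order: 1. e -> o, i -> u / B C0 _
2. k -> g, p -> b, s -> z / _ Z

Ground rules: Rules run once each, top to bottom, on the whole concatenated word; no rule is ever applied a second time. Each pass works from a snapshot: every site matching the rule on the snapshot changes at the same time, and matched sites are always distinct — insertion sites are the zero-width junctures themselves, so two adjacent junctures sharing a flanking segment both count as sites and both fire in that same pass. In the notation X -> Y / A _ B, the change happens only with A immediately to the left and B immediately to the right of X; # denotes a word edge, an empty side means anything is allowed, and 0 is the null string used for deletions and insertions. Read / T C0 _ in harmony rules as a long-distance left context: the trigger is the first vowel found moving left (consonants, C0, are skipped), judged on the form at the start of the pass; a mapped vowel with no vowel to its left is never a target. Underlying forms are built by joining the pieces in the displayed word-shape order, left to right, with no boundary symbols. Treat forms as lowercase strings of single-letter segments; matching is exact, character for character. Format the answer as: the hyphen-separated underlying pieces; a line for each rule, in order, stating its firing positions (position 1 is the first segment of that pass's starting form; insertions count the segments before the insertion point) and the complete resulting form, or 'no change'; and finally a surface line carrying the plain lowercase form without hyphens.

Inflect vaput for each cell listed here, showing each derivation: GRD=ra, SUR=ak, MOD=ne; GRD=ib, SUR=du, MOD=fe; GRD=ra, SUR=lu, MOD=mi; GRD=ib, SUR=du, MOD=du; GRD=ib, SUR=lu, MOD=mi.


cell GRD=ra, SUR=ak, MOD=ne:
underlying: vaput-ol-vi-vap
1. e -> o, i -> u / B C0 _: fires at position(s) 9: vaputolvuvap
2. k -> g, p -> b, s -> z / _ Z: no change
surface: vaputolvuvap

cell GRD=ib, SUR=du, MOD=fe:
underlying: vaput-p-ban-kov
1. e -> o, i -> u / B C0 _: no change
2. k -> g, p -> b, s -> z / _ Z: fires at position(s) 6: vaputbbankov
surface: vaputbbankov

cell GRD=ra, SUR=lu, MOD=mi:
underlying: vaput-ak-vi-si
1. e -> o, i -> u / B C0 _: fires at position(s) 9: vaputakvusi
2. k -> g, p -> b, s -> z / _ Z: fires at position(s) 7: vaputagvusi
surface: vaputagvusi

cell GRD=ib, SUR=du, MOD=du:
underlying: vaput-p-ban-pu
1. e -> o, i -> u / B C0 _: no change
2. k -> g, p -> b, s -> z / _ Z: fires at position(s) 6: vaputbbanpu
surface: vaputbbanpu

cell GRD=ib, SUR=lu, MOD=mi:
underlying: vaput-ak-ban-si
1. e -> o, i -> u / B C0 _: fires at position(s) 12: vaputakbansu
2. k -> g, p -> b, s -> z / _ Z: fires at position(s) 7: vaputagbansu
surface: vaputagbansu


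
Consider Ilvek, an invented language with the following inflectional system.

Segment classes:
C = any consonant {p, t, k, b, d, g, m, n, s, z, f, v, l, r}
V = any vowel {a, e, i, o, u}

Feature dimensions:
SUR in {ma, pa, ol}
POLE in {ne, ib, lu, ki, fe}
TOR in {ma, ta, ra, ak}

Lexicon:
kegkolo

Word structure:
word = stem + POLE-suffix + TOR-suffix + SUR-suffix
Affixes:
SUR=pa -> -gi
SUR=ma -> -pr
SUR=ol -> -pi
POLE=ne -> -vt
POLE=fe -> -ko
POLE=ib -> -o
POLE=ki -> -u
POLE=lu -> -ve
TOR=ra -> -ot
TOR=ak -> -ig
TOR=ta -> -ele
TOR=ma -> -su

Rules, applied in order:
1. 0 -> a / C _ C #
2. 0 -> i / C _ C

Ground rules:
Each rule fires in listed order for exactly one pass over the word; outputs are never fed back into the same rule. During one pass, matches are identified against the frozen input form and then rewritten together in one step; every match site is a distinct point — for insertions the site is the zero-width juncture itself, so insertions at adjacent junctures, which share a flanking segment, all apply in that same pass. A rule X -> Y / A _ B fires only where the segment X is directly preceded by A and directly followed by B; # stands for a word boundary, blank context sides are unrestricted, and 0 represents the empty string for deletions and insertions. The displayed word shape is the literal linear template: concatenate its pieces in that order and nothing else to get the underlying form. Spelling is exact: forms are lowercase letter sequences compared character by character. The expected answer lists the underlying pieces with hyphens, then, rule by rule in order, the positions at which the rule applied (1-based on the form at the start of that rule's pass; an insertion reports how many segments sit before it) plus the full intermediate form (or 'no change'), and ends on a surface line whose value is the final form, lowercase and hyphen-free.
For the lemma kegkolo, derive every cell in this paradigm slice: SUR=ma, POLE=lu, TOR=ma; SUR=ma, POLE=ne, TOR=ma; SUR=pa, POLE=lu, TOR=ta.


cell SUR=ma, POLE=lu, TOR=ma:
underlying: kegkolo-ve-su-pr
1. 0 -> a / C _ C #: inserts after position(s) 12: kegkolovesupar
2. 0 -> i / C _ C: inserts after position(s) 3: kegikolovesupar
surface: kegikolovesupar

cell SUR=ma, POLE=ne, TOR=ma:
underlying: kegkolo-vt-su-pr
1. 0 -> a / C _ C #: inserts after position(s) 12: kegkolovtsupar
2. 0 -> i / C _ C: inserts after position(s) 3, 8, 9: kegikolovitisupar
surface: kegikolovitisupar

cell SUR=pa, POLE=lu, TOR=ta:
underlying: kegkolo-ve-ele-gi
1. 0 -> a / C _ C #: no change
2. 0 -> i / C _ C: inserts after position(s) 3: kegikoloveelegi
surface: kegikoloveelegi


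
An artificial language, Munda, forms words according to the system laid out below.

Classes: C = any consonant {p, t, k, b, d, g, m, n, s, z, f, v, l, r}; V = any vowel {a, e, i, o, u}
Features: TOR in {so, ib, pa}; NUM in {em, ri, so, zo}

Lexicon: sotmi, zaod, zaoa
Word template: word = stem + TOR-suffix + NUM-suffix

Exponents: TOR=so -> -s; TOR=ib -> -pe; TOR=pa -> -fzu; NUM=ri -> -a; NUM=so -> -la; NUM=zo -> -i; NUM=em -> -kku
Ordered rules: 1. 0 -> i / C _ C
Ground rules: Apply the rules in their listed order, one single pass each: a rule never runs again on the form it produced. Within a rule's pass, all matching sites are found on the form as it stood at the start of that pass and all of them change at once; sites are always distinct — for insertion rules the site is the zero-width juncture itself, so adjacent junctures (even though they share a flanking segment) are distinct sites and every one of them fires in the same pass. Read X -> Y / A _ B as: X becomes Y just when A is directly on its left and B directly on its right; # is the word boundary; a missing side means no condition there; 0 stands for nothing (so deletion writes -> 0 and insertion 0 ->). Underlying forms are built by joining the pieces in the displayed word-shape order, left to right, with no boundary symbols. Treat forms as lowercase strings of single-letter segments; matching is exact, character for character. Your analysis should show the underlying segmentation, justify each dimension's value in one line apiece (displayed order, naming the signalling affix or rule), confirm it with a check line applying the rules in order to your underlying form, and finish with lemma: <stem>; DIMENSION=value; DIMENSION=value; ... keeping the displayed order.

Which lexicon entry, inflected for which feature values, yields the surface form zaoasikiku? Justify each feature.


underlying: zaoa-s-kku
TOR=so - signalled by the affix -s
NUM=em - signalled by the affix -kku
check: zaoaskku -> zaoasikiku
lemma: zaoa; TOR=so; NUM=em


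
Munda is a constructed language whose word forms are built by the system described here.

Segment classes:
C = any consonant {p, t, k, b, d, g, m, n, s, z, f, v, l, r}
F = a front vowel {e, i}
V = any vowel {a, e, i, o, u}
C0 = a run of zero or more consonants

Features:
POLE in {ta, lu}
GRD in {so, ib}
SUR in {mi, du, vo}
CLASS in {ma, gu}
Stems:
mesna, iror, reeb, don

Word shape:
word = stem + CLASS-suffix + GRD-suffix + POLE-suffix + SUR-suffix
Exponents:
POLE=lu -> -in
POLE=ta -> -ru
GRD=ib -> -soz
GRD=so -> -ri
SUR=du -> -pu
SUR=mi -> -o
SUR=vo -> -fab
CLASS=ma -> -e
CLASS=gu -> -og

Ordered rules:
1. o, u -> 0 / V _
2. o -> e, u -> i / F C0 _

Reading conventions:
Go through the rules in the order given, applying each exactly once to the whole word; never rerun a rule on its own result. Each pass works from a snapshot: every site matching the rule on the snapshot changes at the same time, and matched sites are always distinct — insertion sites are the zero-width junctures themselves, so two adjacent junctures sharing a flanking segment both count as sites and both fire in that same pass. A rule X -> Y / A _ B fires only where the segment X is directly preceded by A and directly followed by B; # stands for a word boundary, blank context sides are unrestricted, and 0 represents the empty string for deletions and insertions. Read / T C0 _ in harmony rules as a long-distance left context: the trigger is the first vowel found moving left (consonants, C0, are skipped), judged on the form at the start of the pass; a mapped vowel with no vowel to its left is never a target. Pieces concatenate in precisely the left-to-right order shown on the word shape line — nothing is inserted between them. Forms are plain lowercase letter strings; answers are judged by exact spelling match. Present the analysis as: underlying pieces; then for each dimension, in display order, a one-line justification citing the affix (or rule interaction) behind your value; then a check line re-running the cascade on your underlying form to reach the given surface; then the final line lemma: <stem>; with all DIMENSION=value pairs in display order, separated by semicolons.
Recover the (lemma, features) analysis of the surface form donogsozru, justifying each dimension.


underlying: don-og-soz-ru-o
POLE=ta - signalled by the affix -ru
GRD=ib - signalled by the affix -soz
SUR=mi - signalled by the affix -o
CLASS=gu - signalled by the affix -og
check: donogsozruo -> donogsozru -> donogsozru
lemma: don; POLE=ta; GRD=ib; SUR=mi; CLASS=gu


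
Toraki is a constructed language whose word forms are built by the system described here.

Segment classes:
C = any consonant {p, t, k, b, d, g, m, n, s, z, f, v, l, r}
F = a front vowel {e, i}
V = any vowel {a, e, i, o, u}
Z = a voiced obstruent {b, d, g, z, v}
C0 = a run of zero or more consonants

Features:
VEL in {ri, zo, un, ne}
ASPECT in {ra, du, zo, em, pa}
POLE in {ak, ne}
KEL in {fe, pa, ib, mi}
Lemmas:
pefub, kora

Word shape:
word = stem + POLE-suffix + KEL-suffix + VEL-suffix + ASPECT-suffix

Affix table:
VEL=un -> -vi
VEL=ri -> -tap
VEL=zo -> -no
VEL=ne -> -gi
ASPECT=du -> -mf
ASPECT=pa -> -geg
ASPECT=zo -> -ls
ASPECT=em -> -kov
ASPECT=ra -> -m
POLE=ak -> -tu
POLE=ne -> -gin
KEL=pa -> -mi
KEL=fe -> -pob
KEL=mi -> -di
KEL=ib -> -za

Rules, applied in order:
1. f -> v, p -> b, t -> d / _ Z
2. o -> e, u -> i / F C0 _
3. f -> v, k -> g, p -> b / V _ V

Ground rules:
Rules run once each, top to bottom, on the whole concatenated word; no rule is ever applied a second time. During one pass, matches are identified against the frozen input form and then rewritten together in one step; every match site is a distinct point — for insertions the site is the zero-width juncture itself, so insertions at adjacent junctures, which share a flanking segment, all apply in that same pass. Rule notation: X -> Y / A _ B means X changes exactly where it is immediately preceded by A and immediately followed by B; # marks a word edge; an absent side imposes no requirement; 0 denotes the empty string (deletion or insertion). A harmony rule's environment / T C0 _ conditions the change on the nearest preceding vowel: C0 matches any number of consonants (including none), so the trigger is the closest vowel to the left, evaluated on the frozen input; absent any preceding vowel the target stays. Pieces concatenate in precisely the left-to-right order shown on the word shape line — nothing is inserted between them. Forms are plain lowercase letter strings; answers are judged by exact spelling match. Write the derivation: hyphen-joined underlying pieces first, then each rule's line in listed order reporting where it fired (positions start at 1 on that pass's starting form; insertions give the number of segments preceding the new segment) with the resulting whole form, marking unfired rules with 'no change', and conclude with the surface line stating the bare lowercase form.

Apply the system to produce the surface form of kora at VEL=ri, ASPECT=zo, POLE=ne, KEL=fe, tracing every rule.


underlying: kora-gin-pob-tap-ls
1. f -> v, p -> b, t -> d / _ Z: no change
2. o -> e, u -> i / F C0 _: fires at position(s) 9: koraginpebtapls
3. f -> v, k -> g, p -> b / V _ V: no change
surface: koraginpebtapls


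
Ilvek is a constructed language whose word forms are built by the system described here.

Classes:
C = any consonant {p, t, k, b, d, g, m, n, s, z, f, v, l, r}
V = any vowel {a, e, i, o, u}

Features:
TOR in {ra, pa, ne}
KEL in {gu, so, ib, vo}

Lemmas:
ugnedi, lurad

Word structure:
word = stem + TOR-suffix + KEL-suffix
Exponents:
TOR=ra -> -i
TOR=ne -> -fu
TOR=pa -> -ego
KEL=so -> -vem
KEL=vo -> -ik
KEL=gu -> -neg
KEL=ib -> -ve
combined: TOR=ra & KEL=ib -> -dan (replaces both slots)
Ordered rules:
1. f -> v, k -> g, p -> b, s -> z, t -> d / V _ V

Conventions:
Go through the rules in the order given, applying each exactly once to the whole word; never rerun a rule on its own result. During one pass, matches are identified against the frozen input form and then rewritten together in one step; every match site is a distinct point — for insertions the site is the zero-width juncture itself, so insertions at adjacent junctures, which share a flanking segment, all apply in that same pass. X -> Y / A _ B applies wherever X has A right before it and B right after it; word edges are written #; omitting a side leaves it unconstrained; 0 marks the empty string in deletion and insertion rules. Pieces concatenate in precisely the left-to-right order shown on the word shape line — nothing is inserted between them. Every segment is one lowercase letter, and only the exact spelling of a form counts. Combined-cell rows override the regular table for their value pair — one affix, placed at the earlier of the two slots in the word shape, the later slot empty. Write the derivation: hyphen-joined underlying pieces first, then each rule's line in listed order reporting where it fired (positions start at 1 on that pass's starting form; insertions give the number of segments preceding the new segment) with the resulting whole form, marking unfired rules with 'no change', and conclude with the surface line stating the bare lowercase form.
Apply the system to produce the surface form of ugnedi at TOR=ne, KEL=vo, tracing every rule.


underlying: ugnedi-fu-ik
1. f -> v, k -> g, p -> b, s -> z, t -> d / V _ V: fires at position(s) 7: ugnedivuik
surface: ugnedivuik


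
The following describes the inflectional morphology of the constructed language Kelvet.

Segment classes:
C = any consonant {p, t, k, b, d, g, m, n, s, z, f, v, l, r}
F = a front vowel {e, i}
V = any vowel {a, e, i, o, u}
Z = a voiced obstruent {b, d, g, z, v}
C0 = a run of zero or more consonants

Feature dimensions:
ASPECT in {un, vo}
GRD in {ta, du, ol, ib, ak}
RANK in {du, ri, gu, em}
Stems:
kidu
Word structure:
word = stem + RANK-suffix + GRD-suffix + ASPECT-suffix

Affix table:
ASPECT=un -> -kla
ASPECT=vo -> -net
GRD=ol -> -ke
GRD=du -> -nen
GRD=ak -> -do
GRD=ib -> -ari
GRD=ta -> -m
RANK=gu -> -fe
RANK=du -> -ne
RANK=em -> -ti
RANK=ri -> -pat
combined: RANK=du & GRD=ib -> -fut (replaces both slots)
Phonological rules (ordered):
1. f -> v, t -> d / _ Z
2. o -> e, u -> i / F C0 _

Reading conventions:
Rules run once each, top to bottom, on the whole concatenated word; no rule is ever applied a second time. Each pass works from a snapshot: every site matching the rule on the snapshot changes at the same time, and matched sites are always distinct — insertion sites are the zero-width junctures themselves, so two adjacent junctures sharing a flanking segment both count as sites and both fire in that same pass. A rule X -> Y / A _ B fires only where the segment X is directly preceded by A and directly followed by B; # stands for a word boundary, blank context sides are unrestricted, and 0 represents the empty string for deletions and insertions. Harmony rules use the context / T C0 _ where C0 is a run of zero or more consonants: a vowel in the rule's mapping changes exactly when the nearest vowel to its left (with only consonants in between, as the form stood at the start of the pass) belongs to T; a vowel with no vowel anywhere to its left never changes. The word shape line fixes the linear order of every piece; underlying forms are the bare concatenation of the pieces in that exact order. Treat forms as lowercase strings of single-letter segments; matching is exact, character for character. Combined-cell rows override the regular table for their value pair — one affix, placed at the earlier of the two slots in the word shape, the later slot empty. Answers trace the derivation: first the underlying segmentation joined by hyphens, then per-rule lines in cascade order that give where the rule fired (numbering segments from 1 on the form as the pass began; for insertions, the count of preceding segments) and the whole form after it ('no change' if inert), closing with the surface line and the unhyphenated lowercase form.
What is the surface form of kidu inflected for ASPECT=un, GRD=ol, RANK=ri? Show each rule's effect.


underlying: kidu-pat-ke-kla
1. f -> v, t -> d / _ Z: no change
2. o -> e, u -> i / F C0 _: fires at position(s) 4: kidipatkekla
surface: kidipatkekla


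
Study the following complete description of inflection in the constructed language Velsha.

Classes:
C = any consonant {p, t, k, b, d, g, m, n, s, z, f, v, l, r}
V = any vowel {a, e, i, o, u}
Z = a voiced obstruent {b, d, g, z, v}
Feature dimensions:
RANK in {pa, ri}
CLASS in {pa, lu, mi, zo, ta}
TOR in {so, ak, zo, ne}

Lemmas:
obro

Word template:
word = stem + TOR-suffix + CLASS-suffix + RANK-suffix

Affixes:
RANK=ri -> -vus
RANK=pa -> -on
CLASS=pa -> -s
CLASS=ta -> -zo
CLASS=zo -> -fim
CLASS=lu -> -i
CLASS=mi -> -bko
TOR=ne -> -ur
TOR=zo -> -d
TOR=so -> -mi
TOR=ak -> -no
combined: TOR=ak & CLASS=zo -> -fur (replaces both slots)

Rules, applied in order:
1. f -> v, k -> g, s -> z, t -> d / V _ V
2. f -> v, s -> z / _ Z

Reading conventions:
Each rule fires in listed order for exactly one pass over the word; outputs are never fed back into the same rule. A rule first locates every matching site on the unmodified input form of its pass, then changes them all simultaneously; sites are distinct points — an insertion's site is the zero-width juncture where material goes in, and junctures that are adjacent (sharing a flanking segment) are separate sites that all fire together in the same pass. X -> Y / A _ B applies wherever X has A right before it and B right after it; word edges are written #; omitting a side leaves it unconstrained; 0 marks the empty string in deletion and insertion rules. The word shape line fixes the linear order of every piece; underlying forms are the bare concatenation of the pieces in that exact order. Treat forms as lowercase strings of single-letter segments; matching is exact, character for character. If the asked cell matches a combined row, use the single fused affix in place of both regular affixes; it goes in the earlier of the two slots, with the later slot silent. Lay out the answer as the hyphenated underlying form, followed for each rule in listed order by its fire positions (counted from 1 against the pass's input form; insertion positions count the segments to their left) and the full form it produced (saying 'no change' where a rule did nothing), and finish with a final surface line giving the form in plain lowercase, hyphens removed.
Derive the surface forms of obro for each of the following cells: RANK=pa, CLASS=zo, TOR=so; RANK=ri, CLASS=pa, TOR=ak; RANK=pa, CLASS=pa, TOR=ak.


cell RANK=pa, CLASS=zo, TOR=so:
underlying: obro-mi-fim-on
1. f -> v, k -> g, s -> z, t -> d / V _ V: fires at position(s) 7: obromivimon
2. f -> v, s -> z / _ Z: no change
surface: obromivimon

cell RANK=ri, CLASS=pa, TOR=ak:
underlying: obro-no-s-vus
1. f -> v, k -> g, s -> z, t -> d / V _ V: no change
2. f -> v, s -> z / _ Z: fires at position(s) 7: obronozvus
surface: obronozvus

cell RANK=pa, CLASS=pa, TOR=ak:
underlying: obro-no-s-on
1. f -> v, k -> g, s -> z, t -> d / V _ V: fires at position(s) 7: obronozon
2. f -> v, s -> z / _ Z: no change
surface: obronozon
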